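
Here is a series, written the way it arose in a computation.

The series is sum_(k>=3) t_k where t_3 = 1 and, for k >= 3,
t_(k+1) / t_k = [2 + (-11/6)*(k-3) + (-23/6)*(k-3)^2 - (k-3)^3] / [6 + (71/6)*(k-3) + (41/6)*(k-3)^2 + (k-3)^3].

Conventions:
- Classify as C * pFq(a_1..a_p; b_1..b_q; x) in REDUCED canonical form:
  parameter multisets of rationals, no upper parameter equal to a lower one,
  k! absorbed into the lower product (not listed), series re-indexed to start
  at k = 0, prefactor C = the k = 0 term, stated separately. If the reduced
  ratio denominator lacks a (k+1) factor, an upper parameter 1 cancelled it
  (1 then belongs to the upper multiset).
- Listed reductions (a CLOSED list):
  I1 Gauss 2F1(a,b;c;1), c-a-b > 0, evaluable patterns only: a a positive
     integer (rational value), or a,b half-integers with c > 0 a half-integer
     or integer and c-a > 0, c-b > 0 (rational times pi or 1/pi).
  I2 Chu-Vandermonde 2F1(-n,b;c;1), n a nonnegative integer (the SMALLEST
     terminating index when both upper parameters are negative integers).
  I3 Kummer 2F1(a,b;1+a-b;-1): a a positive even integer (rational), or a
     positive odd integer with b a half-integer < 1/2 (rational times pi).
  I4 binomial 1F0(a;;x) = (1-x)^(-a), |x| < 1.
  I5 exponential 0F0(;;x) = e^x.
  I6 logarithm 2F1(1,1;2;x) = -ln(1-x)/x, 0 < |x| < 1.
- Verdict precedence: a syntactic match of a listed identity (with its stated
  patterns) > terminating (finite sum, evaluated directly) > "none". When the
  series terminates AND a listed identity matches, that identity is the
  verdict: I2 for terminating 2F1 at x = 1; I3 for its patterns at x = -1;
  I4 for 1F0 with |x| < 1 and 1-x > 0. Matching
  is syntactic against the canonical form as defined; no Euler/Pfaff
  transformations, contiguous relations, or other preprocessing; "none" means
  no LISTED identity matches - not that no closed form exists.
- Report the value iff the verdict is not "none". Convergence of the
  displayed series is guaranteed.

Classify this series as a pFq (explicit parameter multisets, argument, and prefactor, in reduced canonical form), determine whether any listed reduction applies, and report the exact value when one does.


Reduced: x = -1, 2F1, upper = {-1/2, 3}, lower = {9/2}, C = 1. Verdict: this is the Kummer evaluation I3 (x = -1; c = 9/2 equals 1+a-b for upper {-1/2, 3}: listed pattern). Hence: (105/256) * pi.

The tell: t_0 being 1, the parameter 4/3 appears in both the upper and lower lists and cancels.
Adjacent-term ratio: r(k) = (-1) * (k-1/2) (k+3) / [(k+9/2) (k+1)] - rational; roots negated = parameters, x = (-1), C = 1.


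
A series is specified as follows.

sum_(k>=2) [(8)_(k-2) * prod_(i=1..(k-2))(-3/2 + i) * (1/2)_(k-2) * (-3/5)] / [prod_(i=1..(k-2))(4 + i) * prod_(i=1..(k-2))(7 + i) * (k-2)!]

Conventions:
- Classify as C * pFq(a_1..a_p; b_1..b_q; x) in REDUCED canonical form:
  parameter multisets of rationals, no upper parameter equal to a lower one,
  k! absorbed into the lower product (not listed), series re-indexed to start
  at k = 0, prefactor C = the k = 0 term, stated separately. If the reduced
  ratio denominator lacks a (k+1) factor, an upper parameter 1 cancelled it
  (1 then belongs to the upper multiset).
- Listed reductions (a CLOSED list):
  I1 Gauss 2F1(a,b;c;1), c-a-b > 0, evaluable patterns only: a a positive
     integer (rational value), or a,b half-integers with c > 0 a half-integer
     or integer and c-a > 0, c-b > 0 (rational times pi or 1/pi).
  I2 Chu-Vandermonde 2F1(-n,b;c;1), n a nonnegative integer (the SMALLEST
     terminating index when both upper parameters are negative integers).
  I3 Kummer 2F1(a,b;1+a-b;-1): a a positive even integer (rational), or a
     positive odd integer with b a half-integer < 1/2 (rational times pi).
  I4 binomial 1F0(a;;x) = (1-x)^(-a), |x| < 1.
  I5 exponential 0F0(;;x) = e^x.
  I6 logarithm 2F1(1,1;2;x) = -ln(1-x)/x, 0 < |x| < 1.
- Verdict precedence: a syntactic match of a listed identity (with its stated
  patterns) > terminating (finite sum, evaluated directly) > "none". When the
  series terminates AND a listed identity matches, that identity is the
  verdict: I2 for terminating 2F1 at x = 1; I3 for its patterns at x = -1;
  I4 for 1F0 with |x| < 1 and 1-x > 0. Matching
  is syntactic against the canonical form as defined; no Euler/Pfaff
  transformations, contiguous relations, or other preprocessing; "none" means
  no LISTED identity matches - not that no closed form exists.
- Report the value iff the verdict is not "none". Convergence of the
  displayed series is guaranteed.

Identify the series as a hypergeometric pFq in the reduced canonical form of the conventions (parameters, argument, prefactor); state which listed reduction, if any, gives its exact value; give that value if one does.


Classification (C = -3/5): 2F1 with upper {-1/2, 1/2}, lower {5}, argument x = 1. Verdict (x = 1): Gauss's theorem I1 (half-integer case) applies (x = 1; upper {-1/2, 1/2} half-integers, c = 5 in the evaluable pattern). Value: (-32768/18375) / pi.

First insight: from the first term -3/5: the parameter 8 appears in both the upper and lower lists and cancels.
Step ratio: r(k) = 1 * (k-1/2) (k+1/2) / [(k+5) (k+1)] - rational in k. x = 1; t_0 = -3/5; negate the roots.


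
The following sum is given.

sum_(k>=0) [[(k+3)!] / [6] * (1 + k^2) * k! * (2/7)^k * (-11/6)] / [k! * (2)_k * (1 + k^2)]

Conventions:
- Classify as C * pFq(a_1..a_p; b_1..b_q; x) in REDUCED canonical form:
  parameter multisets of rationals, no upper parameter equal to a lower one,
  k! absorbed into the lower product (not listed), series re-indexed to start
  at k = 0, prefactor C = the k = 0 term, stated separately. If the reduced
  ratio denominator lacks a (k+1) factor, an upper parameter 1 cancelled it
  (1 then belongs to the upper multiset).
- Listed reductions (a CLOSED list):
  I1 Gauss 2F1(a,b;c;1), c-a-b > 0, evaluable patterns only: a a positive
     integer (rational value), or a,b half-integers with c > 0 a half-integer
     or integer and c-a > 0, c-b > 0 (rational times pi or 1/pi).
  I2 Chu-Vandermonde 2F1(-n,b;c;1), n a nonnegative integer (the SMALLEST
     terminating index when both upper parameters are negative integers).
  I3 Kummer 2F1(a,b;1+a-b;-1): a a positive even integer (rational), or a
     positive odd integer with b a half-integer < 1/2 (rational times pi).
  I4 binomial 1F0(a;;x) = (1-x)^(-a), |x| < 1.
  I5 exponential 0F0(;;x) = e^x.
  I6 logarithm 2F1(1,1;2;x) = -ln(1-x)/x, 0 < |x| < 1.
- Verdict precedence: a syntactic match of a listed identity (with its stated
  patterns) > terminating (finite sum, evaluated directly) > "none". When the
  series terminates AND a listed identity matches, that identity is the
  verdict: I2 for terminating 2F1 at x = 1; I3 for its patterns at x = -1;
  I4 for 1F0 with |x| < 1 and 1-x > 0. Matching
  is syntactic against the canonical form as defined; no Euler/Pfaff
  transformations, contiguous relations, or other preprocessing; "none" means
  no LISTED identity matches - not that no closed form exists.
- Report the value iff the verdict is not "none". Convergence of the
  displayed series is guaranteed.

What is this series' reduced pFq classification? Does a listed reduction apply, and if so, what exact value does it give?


Prefactor -11/6, argument 2/7: 2F1 with upper {1, 4} over lower {2}. Verdict: none. No listed pattern accepts 2F1(1, 4; 2; 2/7).

Key step: x = (2/7) and the factorial ratio (C = -11/6) (k+a-1)!/(a-1)! is a rising factorial (a)_k.
Consecutive-term ratio: r(k) = (2/7) * (k+1) (k+4) / [(k+2) (k+1)] - rational in k, leading ratio (2/7); with t_0 = -11/6, classification follows.


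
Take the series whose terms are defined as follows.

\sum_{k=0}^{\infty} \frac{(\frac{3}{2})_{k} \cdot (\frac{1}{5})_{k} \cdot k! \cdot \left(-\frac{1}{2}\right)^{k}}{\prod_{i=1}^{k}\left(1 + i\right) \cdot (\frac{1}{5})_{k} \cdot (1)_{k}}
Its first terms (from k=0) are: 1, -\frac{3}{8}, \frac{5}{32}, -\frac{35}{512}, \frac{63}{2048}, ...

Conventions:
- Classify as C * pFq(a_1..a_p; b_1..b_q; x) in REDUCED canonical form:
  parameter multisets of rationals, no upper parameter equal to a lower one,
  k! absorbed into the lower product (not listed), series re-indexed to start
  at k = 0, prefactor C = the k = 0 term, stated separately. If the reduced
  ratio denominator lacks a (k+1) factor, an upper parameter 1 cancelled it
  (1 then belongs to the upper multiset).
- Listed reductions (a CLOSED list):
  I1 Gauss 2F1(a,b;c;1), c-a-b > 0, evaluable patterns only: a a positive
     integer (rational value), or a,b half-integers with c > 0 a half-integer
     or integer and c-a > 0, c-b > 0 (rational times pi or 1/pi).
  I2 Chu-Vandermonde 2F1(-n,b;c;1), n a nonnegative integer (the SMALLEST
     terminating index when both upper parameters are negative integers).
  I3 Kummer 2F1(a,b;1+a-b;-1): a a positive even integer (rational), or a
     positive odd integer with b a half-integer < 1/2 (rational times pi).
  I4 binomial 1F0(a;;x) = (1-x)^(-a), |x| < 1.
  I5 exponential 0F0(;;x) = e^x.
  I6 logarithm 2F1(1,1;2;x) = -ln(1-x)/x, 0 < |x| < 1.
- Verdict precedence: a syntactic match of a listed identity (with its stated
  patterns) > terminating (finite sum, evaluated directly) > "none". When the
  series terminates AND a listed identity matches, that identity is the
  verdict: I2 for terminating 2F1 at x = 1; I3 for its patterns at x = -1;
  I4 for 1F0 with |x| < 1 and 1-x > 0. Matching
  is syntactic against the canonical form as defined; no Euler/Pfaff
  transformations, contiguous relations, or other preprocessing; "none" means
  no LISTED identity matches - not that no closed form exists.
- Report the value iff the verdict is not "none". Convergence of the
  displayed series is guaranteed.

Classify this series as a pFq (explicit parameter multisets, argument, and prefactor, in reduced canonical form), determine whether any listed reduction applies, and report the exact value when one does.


x = -\frac{1}{2} here; the reduced form reads 2F1, upper {1, \frac{3}{2}}, lower {2}, C = 1. Verdict: none - at argument -\frac{1}{2} the multisets {1, \frac{3}{2}} ; {2} match no listed identity.

Key observation: t_0 being 1, the lower running product (C = 1, x = -1/2) is a rising factorial.
Consecutive-term ratio: r(k) = -\frac{1}{2} * (k+1) (k+\frac{3}{2}) / [(k+2) (k+1)] - poly over poly, x = -\frac{1}{2} from leading terms; C = 1 at k = 0.


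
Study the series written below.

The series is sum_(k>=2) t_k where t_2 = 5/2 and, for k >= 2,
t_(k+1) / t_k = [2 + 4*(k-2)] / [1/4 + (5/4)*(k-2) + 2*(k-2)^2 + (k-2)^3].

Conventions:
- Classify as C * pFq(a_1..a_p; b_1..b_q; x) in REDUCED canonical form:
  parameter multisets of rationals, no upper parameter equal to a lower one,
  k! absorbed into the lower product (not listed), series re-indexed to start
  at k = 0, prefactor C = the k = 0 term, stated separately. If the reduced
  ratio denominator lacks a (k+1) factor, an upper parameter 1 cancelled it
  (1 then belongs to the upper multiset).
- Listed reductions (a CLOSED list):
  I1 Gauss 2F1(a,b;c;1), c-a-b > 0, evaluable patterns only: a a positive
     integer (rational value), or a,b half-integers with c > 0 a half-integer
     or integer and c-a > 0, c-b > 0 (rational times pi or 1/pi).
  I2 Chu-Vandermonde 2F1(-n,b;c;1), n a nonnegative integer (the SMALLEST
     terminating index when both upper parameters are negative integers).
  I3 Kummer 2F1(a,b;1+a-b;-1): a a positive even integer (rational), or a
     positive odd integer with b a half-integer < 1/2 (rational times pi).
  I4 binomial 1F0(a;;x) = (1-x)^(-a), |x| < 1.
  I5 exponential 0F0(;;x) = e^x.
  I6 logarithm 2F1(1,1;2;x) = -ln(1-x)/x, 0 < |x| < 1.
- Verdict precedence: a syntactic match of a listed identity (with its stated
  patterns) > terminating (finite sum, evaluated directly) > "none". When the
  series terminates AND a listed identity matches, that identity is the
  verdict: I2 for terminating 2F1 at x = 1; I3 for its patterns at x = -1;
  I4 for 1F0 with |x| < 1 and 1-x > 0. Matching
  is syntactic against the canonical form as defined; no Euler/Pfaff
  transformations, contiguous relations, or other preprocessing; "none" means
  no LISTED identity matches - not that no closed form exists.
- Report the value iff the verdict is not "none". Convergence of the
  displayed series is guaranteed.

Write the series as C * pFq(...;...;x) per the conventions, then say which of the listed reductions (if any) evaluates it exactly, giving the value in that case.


Canonical form: C = 5/2 times 0F1 with upper {-}, lower {1/2}, x = 4. Verdict: no listed reduction: x = 4 and upper {-} fail every I1-I6 pattern.

Structural cue: t_0 = 5/2 here, and roots of the ratio polynomials (C = 5/2, x = 4) are the negated parameters.
Ratio: r(k) = 4 * 1 / [(k+1/2) (k+1)] - rational; roots negated = parameters, x = 4, C = 5/2.


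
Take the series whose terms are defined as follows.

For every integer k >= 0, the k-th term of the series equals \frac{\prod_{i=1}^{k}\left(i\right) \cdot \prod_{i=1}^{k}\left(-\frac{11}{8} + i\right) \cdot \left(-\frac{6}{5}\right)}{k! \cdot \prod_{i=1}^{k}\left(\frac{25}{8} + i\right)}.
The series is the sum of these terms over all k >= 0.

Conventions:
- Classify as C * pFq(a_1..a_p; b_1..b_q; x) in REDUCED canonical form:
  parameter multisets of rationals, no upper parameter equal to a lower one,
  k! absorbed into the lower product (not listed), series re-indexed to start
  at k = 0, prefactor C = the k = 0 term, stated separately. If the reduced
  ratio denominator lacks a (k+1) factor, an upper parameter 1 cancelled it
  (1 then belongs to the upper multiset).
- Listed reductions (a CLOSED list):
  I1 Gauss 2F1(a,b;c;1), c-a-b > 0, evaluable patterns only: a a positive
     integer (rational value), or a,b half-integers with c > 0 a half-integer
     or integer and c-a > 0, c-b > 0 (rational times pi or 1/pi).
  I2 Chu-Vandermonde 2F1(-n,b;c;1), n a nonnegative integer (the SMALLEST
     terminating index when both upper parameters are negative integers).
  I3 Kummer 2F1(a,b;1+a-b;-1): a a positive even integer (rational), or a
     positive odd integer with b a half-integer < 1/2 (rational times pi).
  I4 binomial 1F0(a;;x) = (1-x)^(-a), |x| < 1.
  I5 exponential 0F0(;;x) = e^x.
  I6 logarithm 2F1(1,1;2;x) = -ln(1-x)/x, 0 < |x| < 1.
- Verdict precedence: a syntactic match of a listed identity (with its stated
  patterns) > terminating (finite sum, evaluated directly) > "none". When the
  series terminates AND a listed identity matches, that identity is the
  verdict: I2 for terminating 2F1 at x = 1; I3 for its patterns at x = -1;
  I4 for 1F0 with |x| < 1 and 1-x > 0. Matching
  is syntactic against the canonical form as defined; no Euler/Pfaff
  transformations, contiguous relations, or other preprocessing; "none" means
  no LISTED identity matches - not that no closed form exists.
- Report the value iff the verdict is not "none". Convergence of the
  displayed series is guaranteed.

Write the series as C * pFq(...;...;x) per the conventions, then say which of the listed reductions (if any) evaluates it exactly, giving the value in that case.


With C = -\frac{6}{5}: the canonical form is 2F1(-\frac{3}{8}, 1; \frac{33}{8}; 1). Verdict (x = 1): Gauss's theorem (I1) applies (x = 1: the Gamma ratio telescopes since c-a-b = 7/2 > 0 and a = 1 in Z>0). Sum: -\frac{15}{14}.

Structural cue: with t_0 = -\frac{6}{5}, the lower running product (C = -6/5, x = 1) is a rising factorial.
Ratio: r(k) = 1 * (k-\frac{3}{8}) (k+1) / [(k+\frac{33}{8}) (k+1)] - rational in k. x = 1; t_0 = -\frac{6}{5}; negate the roots.


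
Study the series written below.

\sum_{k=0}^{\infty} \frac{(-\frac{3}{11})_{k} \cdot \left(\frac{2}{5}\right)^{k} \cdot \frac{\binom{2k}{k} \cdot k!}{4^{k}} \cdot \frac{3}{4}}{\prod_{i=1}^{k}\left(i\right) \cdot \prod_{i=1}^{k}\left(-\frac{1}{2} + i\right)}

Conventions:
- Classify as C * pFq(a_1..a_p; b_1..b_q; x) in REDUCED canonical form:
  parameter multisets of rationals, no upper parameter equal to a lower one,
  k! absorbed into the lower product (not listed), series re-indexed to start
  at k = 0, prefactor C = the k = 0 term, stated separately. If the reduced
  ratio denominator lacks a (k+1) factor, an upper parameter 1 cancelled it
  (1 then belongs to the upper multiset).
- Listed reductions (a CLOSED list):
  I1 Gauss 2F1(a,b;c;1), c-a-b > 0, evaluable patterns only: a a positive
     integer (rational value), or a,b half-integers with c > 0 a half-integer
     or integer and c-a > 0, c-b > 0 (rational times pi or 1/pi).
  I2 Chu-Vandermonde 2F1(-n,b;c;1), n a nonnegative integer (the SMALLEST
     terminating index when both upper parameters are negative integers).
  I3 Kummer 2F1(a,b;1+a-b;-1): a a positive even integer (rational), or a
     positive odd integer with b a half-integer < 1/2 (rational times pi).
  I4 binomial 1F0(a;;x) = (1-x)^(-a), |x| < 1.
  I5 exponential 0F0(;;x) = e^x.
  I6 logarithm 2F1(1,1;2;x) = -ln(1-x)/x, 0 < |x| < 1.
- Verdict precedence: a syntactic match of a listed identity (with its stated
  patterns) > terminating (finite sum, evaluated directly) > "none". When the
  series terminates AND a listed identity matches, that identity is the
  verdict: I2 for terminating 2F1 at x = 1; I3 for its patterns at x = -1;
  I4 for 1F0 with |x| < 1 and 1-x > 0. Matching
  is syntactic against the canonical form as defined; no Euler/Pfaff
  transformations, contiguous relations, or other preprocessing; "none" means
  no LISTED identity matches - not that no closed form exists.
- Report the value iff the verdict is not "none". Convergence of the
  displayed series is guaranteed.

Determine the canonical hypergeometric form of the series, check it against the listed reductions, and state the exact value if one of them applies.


This is \frac{3}{4} * 1F0(-\frac{3}{11}; -; \frac{2}{5}) in reduced canonical form. Verdict: this is binomial (I4) (the 1F0 binomial series: exponent 3/11, x = \frac{2}{5}). Its exact value is \frac{3}{4} \cdot \left(\frac{3}{5}\right)^{\frac{3}{11}}.

Key observation: with t_0 = \frac{3}{4}, the parameter 1/2 appears in both the upper and lower lists and cancels.
Consecutive-term ratio: r(k) = \frac{2}{5} * (k-\frac{3}{11}) / [(k+1)] - rational in k, leading ratio \frac{2}{5}; with t_0 = \frac{3}{4}, classification follows.


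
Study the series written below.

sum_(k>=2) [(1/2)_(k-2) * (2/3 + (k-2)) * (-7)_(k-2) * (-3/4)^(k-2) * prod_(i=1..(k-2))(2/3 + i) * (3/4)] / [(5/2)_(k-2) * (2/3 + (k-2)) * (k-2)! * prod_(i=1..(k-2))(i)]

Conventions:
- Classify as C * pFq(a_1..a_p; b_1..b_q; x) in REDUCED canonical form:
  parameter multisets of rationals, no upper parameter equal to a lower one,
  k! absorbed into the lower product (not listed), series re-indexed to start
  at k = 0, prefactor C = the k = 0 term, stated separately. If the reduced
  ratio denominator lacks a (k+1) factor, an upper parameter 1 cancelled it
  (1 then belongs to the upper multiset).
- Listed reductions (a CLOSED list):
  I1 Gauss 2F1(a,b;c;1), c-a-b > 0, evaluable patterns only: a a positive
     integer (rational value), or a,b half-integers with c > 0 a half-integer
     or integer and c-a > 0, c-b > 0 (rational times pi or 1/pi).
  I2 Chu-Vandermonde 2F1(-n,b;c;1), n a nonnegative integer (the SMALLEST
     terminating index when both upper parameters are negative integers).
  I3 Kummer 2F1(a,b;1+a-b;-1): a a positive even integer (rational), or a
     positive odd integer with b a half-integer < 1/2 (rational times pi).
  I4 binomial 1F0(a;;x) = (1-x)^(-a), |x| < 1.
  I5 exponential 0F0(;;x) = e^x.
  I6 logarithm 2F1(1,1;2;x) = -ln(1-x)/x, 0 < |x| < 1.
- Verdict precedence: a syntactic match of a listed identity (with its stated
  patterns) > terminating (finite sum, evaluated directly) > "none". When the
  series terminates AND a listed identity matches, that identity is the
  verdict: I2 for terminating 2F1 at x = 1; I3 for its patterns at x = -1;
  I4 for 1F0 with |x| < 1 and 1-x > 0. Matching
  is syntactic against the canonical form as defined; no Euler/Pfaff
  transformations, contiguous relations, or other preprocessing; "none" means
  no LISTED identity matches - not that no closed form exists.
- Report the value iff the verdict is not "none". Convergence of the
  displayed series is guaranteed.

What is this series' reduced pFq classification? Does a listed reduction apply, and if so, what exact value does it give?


Canonical form: C = 3/4 times 3F2 with upper {-7, 1/2, 5/3}, lower {1, 5/2}, x = -3/4. Verdict: terminating - no listed pattern fits, but -7 in the upper list cuts the series at k = 7; direct evaluation. Value: 103611/16384.

Key observation: t_0 = 3/4 here, and the running product (prefactor 3/4) telescopes to a rising factorial.
Term ratio: r(k) = (-3/4) * (k-7) (k+1/2) (k+5/3) / [(k+1) (k+5/2) (k+1)] - rational; roots negated = parameters, x = (-3/4), C = 3/4.


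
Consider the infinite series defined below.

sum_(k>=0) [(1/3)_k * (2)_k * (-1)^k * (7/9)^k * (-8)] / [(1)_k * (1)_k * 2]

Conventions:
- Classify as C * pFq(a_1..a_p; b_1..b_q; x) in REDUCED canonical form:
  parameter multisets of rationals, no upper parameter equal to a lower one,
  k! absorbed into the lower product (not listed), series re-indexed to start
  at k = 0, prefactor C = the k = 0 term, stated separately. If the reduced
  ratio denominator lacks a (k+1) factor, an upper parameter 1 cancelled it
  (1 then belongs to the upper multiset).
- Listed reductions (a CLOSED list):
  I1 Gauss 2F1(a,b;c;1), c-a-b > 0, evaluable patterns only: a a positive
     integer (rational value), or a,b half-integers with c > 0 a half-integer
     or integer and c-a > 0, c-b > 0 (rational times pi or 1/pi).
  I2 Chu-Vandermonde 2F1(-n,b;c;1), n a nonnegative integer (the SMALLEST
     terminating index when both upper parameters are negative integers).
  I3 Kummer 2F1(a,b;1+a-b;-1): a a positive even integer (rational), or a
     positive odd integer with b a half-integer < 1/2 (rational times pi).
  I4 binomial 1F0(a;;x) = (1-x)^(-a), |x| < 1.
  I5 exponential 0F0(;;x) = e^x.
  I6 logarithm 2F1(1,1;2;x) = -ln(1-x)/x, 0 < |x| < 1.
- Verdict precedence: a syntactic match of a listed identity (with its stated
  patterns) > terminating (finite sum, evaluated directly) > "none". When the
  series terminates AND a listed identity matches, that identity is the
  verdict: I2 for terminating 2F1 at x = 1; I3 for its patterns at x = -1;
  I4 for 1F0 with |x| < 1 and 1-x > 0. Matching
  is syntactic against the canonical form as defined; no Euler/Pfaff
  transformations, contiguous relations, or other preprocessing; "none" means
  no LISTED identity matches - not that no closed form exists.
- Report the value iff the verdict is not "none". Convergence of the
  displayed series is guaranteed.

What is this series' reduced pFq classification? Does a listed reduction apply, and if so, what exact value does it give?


x = -7/9 here; the reduced form reads 2F1, upper {1/3, 2}, lower {1}, C = -4. Verdict: none - at argument -7/9 the multisets {1/3, 2} ; {1} match no listed identity.

Structural cue: with t_0 = -4, the constant factors (prefactor -4) combine into one prefactor.
Step ratio: r(k) = (-7/9) * (k+1/3) (k+2) / [(k+1) (k+1)] - rational in k. x = (-7/9); t_0 = -4; negate the roots.


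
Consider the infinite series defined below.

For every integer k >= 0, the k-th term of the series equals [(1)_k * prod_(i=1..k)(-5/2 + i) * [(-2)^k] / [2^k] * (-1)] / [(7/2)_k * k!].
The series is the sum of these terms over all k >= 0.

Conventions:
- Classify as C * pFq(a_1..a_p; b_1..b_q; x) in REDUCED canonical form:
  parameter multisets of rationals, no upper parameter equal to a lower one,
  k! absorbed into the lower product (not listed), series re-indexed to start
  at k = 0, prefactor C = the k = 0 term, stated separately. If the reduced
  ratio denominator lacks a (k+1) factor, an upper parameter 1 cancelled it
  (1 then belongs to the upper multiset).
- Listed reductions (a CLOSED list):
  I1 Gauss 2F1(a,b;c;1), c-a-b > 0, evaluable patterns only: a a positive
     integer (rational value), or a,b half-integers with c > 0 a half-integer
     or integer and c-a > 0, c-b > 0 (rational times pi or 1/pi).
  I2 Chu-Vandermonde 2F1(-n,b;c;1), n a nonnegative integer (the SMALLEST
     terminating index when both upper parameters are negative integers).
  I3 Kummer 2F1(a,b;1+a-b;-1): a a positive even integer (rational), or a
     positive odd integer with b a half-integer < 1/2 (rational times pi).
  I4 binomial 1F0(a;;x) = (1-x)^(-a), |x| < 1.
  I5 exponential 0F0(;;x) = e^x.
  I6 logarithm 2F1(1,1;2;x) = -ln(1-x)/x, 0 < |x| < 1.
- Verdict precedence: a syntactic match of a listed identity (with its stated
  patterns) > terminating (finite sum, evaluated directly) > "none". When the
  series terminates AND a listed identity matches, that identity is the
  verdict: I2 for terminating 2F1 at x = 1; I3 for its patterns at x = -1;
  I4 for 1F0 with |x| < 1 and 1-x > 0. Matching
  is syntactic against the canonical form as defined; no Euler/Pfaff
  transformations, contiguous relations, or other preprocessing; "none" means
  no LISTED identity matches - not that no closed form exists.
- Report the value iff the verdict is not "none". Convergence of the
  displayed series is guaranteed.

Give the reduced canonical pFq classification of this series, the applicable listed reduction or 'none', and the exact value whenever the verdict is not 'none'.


With C = -1: the canonical form is 2F1(-3/2, 1; 7/2; -1). Verdict: the Kummer evaluation I3 fires (x = -1; c = 7/2 equals 1+a-b for upper {-3/2, 1}: listed pattern). Its exact value is (-15/32) * pi.

The tell: with t_0 = -1, the running product (prefactor -1) telescopes to a rising factorial.
Consecutive-term ratio: r(k) = (-1) * (k-3/2) (k+1) / [(k+7/2) (k+1)] ; factor over Q: parameters, x = (-1), and C = -1.


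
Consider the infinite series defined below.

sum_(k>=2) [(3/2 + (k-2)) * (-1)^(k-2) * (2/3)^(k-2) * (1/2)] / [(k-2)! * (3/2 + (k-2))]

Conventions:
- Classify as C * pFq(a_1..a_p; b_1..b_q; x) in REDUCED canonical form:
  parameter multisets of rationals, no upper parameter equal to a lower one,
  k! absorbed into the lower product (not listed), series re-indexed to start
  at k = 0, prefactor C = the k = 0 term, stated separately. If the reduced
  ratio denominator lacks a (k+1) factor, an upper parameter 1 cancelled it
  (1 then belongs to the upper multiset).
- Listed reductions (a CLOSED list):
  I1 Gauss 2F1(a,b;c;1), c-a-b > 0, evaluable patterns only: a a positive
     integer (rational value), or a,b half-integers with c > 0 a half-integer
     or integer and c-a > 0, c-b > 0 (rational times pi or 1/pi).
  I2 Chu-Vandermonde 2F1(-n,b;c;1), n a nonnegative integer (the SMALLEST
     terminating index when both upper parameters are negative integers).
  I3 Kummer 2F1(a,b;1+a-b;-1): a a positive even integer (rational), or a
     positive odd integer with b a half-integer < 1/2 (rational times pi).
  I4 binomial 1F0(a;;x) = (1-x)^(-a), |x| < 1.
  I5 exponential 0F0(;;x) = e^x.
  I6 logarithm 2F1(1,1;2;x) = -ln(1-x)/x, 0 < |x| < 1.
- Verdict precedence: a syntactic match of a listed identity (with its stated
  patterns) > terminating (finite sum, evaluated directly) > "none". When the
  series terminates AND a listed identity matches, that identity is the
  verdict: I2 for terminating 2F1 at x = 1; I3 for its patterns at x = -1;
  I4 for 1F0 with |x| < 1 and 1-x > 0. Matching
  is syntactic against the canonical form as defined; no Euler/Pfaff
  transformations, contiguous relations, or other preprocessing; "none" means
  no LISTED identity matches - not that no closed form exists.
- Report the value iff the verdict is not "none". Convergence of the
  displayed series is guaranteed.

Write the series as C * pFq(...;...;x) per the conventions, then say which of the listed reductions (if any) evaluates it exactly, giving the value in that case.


The series (x = -2/3) is 0F0: upper {-}, lower {-}, prefactor 1/2. Verdict: exponential (I5) fires (the 0F0 exponential series at x = -2/3). Value: (1/2) * e^(-2/3).

The tell: from the first term 1/2: the factor k + 3/2 cancels (top and bottom), leaving C = 1/2.
Adjacent-term ratio: r(k) = (-2/3) * 1 / [(k+1)] ; factor over Q: parameters, x = (-2/3), and C = 1/2.


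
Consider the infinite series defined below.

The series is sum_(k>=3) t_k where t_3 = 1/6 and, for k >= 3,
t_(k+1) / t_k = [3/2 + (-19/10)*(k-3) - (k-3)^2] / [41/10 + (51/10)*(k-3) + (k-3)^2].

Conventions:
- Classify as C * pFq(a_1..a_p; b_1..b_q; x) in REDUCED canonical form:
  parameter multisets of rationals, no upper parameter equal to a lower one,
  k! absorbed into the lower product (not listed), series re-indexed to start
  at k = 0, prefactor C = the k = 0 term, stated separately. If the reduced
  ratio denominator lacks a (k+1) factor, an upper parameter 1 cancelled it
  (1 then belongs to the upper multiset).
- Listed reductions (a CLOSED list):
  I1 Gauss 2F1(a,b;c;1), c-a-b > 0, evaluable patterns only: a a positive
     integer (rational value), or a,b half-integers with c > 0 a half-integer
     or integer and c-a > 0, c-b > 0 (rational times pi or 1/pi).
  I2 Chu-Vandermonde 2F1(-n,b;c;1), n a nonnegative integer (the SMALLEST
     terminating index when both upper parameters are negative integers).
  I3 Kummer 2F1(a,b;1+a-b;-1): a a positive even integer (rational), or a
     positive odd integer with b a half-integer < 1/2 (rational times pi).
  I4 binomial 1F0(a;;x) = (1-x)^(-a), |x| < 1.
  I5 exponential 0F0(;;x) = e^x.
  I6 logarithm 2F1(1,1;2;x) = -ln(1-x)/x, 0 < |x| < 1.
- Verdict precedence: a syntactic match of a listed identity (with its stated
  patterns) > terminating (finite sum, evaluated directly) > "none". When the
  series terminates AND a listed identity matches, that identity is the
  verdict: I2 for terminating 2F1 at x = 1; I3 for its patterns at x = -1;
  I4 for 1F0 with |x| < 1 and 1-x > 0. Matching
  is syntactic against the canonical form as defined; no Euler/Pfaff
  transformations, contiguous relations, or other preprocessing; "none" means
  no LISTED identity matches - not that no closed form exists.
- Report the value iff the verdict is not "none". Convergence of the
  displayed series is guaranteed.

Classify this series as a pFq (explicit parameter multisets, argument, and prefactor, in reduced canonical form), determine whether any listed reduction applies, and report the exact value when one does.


Reduced: x = -1, 2F1, upper = {-3/5, 5/2}, lower = {41/10}, C = 1/6. Verdict: none - this 2F1 at x = -1 matches no listed pattern, and upper {-3/5, 5/2} holds no stopper.

Structural cue: x = (-1) and the expanded ratio factors over Q; prefactor 1/6, roots give parameters.
Term ratio: r(k) = (-1) * (k-3/5) (k+5/2) / [(k+41/10) (k+1)] - rational; roots negated = parameters, x = (-1), C = 1/6.


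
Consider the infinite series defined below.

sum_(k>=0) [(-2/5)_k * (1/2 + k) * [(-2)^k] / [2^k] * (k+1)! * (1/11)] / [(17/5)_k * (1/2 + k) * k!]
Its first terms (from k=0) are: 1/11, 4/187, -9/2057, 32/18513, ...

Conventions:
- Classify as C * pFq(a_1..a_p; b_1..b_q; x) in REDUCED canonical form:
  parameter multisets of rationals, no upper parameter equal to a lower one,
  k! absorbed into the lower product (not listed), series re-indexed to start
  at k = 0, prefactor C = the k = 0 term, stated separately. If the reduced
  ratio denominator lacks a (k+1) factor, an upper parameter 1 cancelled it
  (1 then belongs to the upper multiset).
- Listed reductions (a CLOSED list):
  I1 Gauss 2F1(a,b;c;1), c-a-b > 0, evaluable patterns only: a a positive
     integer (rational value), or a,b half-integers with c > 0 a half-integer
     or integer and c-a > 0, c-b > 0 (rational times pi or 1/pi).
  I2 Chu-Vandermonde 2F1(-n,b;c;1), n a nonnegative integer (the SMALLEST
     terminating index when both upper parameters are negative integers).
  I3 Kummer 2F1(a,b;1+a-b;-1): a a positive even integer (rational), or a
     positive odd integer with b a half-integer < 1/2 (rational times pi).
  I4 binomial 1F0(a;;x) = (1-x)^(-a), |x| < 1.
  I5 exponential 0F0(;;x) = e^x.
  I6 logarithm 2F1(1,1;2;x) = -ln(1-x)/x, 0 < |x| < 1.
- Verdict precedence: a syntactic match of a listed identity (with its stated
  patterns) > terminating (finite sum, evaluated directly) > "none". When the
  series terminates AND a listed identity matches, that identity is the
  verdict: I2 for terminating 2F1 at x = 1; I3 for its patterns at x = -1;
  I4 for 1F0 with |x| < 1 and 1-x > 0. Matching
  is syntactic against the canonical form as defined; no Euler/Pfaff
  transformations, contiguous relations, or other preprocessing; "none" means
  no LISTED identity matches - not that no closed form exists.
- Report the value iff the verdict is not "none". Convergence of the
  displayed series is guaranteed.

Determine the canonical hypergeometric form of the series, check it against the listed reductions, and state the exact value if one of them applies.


At argument -1: a 2F1 with upper {-2/5, 2}, lower {17/5}, scaled by C = 1/11. Verdict (x = -1): Kummer's theorem (I3) applies (x = -1; c = 17/5 equals 1+a-b for upper {-2/5, 2}: listed pattern). Its exact value is 6/55.

Structural cue: t_0 being 1/11, the factorial ratio (prefactor 1/11) (k+a-1)!/(a-1)! is a rising factorial (a)_k.
Term ratio: r(k) = (-1) * (k-2/5) (k+2) / [(k+17/5) (k+1)] - rational in k. x = (-1); t_0 = 1/11; negate the roots.


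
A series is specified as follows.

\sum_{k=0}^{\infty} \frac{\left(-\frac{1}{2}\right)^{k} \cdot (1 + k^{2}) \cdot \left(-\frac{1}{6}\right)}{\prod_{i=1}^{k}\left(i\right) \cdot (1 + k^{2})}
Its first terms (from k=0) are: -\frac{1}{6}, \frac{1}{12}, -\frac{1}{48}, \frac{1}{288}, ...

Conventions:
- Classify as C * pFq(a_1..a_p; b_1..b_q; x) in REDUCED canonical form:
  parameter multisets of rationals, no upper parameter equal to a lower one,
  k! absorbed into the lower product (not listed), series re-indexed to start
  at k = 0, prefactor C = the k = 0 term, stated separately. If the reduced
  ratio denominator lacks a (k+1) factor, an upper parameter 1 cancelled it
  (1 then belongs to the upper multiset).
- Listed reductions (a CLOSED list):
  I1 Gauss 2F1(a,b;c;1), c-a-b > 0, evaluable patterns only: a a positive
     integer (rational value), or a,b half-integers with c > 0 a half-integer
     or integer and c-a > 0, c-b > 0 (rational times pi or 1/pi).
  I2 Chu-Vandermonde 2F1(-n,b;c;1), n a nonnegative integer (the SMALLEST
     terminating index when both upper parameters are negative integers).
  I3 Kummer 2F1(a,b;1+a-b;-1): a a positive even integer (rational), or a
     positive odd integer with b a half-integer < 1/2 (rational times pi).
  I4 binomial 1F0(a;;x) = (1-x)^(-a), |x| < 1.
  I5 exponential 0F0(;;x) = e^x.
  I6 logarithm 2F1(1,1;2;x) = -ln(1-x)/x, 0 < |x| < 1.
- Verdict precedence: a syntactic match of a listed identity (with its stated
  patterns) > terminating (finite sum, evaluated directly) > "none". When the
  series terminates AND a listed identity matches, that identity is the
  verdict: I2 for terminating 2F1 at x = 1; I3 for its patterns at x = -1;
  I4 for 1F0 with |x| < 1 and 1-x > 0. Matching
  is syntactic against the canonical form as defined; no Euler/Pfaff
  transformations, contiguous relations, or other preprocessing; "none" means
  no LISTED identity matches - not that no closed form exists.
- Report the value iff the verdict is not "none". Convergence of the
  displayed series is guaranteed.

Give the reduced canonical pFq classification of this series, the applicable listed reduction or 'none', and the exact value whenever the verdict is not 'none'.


Classification (C = -\frac{1}{6}): 0F0 with upper {-}, lower {-}, argument x = -\frac{1}{2}. Verdict at x = -\frac{1}{2}: the exponential series (I5) matches (the 0F0 exponential series at x = -\frac{1}{2}). Hence: \left(-\frac{1}{6}\right) \cdot e^{-\frac{1}{2}}.

Key step: from the first term -\frac{1}{6}: k^2 + 1 divides numerator and denominator alike; prefactor -1/6 after cancelling.
Ratio: r(k) = -\frac{1}{2} * 1 / [(k+1)] ; factor over Q: parameters, x = -\frac{1}{2}, and C = -\frac{1}{6}.


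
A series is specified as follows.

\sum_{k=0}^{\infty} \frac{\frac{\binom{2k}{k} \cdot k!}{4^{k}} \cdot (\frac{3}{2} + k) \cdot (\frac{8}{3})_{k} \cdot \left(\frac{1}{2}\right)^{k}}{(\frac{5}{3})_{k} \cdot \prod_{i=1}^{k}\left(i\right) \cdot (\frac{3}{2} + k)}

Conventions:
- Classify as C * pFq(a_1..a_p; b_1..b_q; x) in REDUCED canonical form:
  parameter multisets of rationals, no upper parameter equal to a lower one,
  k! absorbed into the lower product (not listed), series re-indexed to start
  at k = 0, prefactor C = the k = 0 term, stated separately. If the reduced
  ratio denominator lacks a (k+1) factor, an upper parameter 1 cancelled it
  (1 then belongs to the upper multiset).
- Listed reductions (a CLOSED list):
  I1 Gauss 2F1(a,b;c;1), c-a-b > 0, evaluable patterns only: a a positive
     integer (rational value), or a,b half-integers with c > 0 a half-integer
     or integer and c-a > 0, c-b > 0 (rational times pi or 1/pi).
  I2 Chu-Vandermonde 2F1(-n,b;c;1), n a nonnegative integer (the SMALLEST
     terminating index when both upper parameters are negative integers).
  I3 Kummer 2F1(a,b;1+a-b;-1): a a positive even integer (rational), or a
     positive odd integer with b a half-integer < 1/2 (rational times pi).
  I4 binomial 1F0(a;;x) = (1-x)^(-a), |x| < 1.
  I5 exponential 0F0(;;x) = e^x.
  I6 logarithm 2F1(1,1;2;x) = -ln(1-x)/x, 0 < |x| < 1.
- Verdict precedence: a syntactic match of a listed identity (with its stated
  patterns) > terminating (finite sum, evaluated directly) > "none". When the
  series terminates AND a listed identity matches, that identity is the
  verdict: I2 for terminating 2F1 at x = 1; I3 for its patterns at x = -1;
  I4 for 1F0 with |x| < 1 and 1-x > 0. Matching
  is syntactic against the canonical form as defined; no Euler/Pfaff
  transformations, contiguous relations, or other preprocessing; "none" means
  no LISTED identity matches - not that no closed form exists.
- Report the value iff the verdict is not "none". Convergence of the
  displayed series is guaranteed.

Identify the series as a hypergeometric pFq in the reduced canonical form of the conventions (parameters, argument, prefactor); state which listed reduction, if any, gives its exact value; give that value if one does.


The series (x = \frac{1}{2}) is 2F1: upper {\frac{1}{2}, \frac{8}{3}}, lower {\frac{5}{3}}, prefactor 1. Verdict: none - at argument \frac{1}{2} the multisets {\frac{1}{2}, \frac{8}{3}} ; {\frac{5}{3}} match no listed identity.

First insight: from the first term 1: k + 3/2 divides numerator and denominator alike; prefactor 1 after cancelling.
Consecutive-term ratio: r(k) = \frac{1}{2} * (k+\frac{1}{2}) (k+\frac{8}{3}) / [(k+\frac{5}{3}) (k+1)] - rational in k, leading ratio \frac{1}{2}; with t_0 = 1, classification follows.


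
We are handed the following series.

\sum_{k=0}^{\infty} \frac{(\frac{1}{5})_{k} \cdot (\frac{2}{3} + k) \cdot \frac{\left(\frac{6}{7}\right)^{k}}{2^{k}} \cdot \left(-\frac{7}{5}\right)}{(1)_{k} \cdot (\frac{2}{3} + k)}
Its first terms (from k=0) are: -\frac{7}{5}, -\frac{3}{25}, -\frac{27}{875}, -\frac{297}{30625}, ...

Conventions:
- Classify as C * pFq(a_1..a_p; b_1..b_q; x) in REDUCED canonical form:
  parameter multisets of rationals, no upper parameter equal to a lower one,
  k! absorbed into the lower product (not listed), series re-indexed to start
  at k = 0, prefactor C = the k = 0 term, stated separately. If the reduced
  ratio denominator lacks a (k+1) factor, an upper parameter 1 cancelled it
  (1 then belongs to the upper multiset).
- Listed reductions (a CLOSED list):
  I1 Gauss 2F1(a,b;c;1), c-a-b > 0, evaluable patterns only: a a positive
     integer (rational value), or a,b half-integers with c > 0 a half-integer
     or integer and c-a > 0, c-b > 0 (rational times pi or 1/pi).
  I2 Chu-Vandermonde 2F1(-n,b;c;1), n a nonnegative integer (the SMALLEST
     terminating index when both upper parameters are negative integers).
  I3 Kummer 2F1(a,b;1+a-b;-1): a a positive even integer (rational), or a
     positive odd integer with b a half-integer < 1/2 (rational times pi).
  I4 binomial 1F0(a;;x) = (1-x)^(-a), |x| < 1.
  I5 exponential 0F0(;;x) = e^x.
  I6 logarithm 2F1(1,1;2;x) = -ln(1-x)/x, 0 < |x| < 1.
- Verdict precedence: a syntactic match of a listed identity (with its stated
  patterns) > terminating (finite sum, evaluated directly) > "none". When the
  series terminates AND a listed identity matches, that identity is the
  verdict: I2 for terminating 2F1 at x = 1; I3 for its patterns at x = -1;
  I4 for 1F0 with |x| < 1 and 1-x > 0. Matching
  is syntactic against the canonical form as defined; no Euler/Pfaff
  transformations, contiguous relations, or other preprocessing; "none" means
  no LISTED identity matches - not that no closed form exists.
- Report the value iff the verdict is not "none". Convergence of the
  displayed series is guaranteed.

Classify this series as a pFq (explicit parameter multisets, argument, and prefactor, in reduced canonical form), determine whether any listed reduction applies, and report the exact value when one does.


At argument \frac{3}{7}: a 1F0 with upper {\frac{1}{5}}, lower {-}, scaled by C = -\frac{7}{5}. Verdict: binomial (I4) fires (the 1F0 binomial series: exponent -1/5, x = \frac{3}{7}). Sum: \left(-\frac{7}{5}\right) \cdot \left(\frac{4}{7}\right)^{-\frac{1}{5}}.

Key observation: t_0 being -\frac{7}{5}, the two k-th powers (C = -7/5) combine into one argument.
Step ratio: r(k) = \frac{3}{7} * (k+\frac{1}{5}) / [(k+1)] - rational in k. x = \frac{3}{7}; t_0 = -\frac{7}{5}; negate the roots.
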